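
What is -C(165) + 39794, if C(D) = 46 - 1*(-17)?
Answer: 39731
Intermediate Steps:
C(D) = 63 (C(D) = 46 + 17 = 63)
-C(165) + 39794 = -1*63 + 39794 = -63 + 39794 = 39731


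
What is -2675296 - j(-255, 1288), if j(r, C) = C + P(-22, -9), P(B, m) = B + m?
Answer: -2676553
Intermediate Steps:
j(r, C) = -31 + C (j(r, C) = C + (-22 - 9) = C - 31 = -31 + C)
-2675296 - j(-255, 1288) = -2675296 - (-31 + 1288) = -2675296 - 1*1257 = -2675296 - 1257 = -2676553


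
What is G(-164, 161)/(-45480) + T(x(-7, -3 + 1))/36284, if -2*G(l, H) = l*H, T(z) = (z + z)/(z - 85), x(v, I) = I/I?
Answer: -279429763/962614520 ≈ -0.29028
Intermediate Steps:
x(v, I) = 1
T(z) = 2*z/(-85 + z) (T(z) = (2*z)/(-85 + z) = 2*z/(-85 + z))
G(l, H) = -H*l/2 (G(l, H) = -l*H/2 = -H*l/2)
G(-164, 161)/(-45480) + T(x(-7, -3 + 1))/36284 = -½*161*(-164)/(-45480) + (2*1/(-85 + 1))/36284 = 13202*(-1/45480) + (2*1/(-84))*(1/36284) = -6601/22740 + (2*1*(-1/84))*(1/36284) = -6601/22740 - 1/42*1/36284 = -6601/22740 - 1/1523928 = -279429763/962614520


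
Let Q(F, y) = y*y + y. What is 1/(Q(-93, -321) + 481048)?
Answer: 1/583768 ≈ 1.7130e-6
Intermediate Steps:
Q(F, y) = y + y**2 (Q(F, y) = y**2 + y = y + y**2)
1/(Q(-93, -321) + 481048) = 1/(-321*(1 - 321) + 481048) = 1/(-321*(-320) + 481048) = 1/(102720 + 481048) = 1/583768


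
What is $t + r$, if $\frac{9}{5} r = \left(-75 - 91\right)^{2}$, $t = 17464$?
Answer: $\frac{294956}{9} \approx 32773.0$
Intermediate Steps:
$r = \frac{137780}{9}$ ($r = \frac{5 \left(-75 - 91\right)^{2}}{9} = \frac{5 \left(-166\right)^{2}}{9} = \frac{5}{9} \cdot 27556 = \frac{137780}{9} \approx 15309.0$)
$t + r = 17464 + \frac{137780}{9} = \frac{294956}{9}$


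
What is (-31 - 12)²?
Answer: 1849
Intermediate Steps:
(-31 - 12)² = (-43)² = 1849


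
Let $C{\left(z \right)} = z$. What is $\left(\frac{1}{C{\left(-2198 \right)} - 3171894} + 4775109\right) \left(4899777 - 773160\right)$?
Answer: $\frac{62545628792852710659}{3174092} \approx 1.9705 \cdot 10^{13}$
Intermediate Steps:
$\left(\frac{1}{C{\left(-2198 \right)} - 3171894} + 4775109\right) \left(4899777 - 773160\right) = \left(\frac{1}{-2198 - 3171894} + 4775109\right) \left(4899777 - 773160\right) = \left(\frac{1}{-3174092} + 4775109\right) 4126617 = \left(- \frac{1}{3174092} + 4775109\right) 4126617 = \frac{15156635276027}{3174092} \cdot 4126617 = \frac{62545628792852710659}{3174092}$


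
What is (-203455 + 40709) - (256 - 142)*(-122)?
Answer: -148838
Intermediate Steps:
(-203455 + 40709) - (256 - 142)*(-122) = -162746 - 114*(-122) = -162746 - 1*(-13908) = -162746 + 13908 = -148838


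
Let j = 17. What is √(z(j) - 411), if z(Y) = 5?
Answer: I*√406 ≈ 20.149*I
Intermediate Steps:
√(z(j) - 411) = √(5 - 411) = √(-406) = I*√406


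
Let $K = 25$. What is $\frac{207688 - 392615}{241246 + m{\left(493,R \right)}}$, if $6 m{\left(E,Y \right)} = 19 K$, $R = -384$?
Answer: $- \frac{1109562}{1447951} \approx -0.7663$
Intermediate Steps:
$m{\left(E,Y \right)} = \frac{475}{6}$ ($m{\left(E,Y \right)} = \frac{19 \cdot 25}{6} = \frac{1}{6} \cdot 475 = \frac{475}{6}$)
$\frac{207688 - 392615}{241246 + m{\left(493,R \right)}} = \frac{207688 - 392615}{241246 + \frac{475}{6}} = - \frac{184927}{\frac{1447951}{6}} = \left(-184927\right) \frac{6}{1447951} = - \frac{1109562}{1447951}$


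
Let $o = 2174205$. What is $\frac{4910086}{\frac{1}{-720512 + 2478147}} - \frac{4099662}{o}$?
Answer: $\frac{6254563792954131796}{724735} \approx 8.6301 \cdot 10^{12}$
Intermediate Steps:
$\frac{4910086}{\frac{1}{-720512 + 2478147}} - \frac{4099662}{o} = \frac{4910086}{\frac{1}{-720512 + 2478147}} - \frac{4099662}{2174205} = \frac{4910086}{\frac{1}{1757635}} - \frac{1366554}{724735} = 4910086 \frac{1}{\frac{1}{1757635}} - \frac{1366554}{724735} = 4910086 \cdot 1757635 - \frac{1366554}{724735} = 8630139006610 - \frac{1366554}{724735} = \frac{6254563792954131796}{724735}$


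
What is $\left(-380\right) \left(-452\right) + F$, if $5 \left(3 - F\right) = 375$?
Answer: $171688$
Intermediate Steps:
$F = -72$ ($F = 3 - 75 = -72$)
$\left(-380\right) \left(-452\right) + F = \left(-380\right) \left(-452\right) - 72 = 171760 - 72 = 171688$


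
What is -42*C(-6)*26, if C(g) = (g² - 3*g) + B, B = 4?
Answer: -63336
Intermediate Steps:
C(g) = 4 + g² - 3*g (C(g) = (g² - 3*g) + 4 = 4 + g² - 3*g)
-42*C(-6)*26 = -42*(4 + (-6)² - 3*(-6))*26 = -42*(4 + 36 + 18)*26 = -42*58*26 = -2436*26 = -63336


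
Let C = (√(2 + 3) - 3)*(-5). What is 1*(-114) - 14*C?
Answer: -324 + 70*√5 ≈ -167.48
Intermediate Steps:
C = 15 - 5*√5 (C = (√5 - 3)*(-5) = (-3 + √5)*(-5) = 15 - 5*√5 ≈ 3.8197)
1*(-114) - 14*C = 1*(-114) - 14*(15 - 5*√5) = -114 - (210 - 70*√5) = -114 + (-210 + 70*√5) = -324 + 70*√5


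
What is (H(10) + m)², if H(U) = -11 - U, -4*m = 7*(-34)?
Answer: 5929/4 ≈ 1482.3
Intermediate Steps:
m = 119/2 (m = -7*(-34)/4 = -¼*(-238) = 119/2 ≈ 59.500)
(H(10) + m)² = ((-11 - 1*10) + 119/2)² = ((-11 - 10) + 119/2)² = (-21 + 119/2)² = (77/2)² = 5929/4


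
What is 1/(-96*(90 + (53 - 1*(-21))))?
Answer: -1/15744 ≈ -6.3516e-5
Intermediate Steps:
1/(-96*(90 + (53 - 1*(-21)))) = 1/(-96*(90 + (53 + 21))) = 1/(-96*(90 + 74)) = 1/(-96*164) = 1/(-15744) = -1/15744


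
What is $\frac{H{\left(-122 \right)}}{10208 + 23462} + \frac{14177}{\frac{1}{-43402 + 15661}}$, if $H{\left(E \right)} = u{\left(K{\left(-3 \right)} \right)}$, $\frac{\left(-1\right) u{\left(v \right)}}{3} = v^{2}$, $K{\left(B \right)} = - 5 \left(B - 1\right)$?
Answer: $- \frac{1324187756739}{3367} \approx -3.9328 \cdot 10^{8}$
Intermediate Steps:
$K{\left(B \right)} = 5 - 5 B$ ($K{\left(B \right)} = - 5 \left(-1 + B\right) = 5 - 5 B$)
$u{\left(v \right)} = - 3 v^{2}$
$H{\left(E \right)} = -1200$ ($H{\left(E \right)} = - 3 \left(5 - -15\right)^{2} = - 3 \left(5 + 15\right)^{2} = - 3 \cdot 20^{2} = \left(-3\right) 400 = -1200$)
$\frac{H{\left(-122 \right)}}{10208 + 23462} + \frac{14177}{\frac{1}{-43402 + 15661}} = - \frac{1200}{10208 + 23462} + \frac{14177}{\frac{1}{-43402 + 15661}} = - \frac{1200}{33670} + \frac{14177}{\frac{1}{-27741}} = \left(-1200\right) \frac{1}{33670} + \frac{14177}{- \frac{1}{27741}} = - \frac{120}{3367} + 14177 \left(-27741\right) = - \frac{120}{3367} - 393284157 = - \frac{1324187756739}{3367}$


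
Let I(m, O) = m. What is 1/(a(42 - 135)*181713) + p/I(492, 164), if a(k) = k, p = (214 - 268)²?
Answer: 4106532046/692871669 ≈ 5.9268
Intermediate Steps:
p = 2916 (p = (-54)² = 2916)
1/(a(42 - 135)*181713) + p/I(492, 164) = 1/((42 - 135)*181713) + 2916/492 = (1/181713)/(-93) + 2916*(1/492) = -1/93*1/181713 + 243/41 = -1/16899309 + 243/41 = 4106532046/692871669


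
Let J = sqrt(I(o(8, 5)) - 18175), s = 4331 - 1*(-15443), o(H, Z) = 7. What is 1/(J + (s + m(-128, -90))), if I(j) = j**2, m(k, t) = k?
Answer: 517/10157459 - 3*I*sqrt(2014)/385983442 ≈ 5.0899e-5 - 3.488e-7*I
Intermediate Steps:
s = 19774 (s = 4331 + 15443 = 19774)
J = 3*I*sqrt(2014) (J = sqrt(7**2 - 18175) = sqrt(49 - 18175) = sqrt(-18126) = 3*I*sqrt(2014) ≈ 134.63*I)
1/(J + (s + m(-128, -90))) = 1/(3*I*sqrt(2014) + (19774 - 128)) = 1/(3*I*sqrt(2014) + 19646) = 1/(19646 + 3*I*sqrt(2014))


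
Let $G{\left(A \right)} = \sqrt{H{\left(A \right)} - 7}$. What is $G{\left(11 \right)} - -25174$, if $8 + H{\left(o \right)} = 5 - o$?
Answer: $25174 + i \sqrt{21} \approx 25174.0 + 4.5826 i$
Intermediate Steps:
$H{\left(o \right)} = -3 - o$ ($H{\left(o \right)} = -8 - \left(-5 + o\right) = -3 - o$)
$G{\left(A \right)} = \sqrt{-10 - A}$ ($G{\left(A \right)} = \sqrt{\left(-3 - A\right) - 7} = \sqrt{-10 - A}$)
$G{\left(11 \right)} - -25174 = \sqrt{-10 - 11} - -25174 = \sqrt{-10 - 11} + 25174 = \sqrt{-21} + 25174 = i \sqrt{21} + 25174 = 25174 + i \sqrt{21}$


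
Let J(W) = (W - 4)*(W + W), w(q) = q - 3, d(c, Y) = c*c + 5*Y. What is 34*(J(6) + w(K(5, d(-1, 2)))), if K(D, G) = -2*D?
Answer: 374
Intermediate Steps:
d(c, Y) = c² + 5*Y
w(q) = -3 + q
J(W) = 2*W*(-4 + W) (J(W) = (-4 + W)*(2*W) = 2*W*(-4 + W))
34*(J(6) + w(K(5, d(-1, 2)))) = 34*(2*6*(-4 + 6) + (-3 - 2*5)) = 34*(2*6*2 + (-3 - 10)) = 34*(24 - 13) = 34*11 = 374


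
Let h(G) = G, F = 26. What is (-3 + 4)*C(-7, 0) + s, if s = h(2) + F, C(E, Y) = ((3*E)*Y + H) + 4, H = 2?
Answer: 34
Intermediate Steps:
C(E, Y) = 6 + 3*E*Y (C(E, Y) = ((3*E)*Y + 2) + 4 = (3*E*Y + 2) + 4 = (2 + 3*E*Y) + 4 = 6 + 3*E*Y)
s = 28 (s = 2 + 26 = 28)
(-3 + 4)*C(-7, 0) + s = (-3 + 4)*(6 + 3*(-7)*0) + 28 = 1*(6 + 0) + 28 = 1*6 + 28 = 6 + 28 = 34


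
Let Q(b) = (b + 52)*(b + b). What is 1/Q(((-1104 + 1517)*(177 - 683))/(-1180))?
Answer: 50/4057361 ≈ 1.2323e-5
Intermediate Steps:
Q(b) = 2*b*(52 + b) (Q(b) = (52 + b)*(2*b) = 2*b*(52 + b))
1/Q(((-1104 + 1517)*(177 - 683))/(-1180)) = 1/(2*(((-1104 + 1517)*(177 - 683))/(-1180))*(52 + ((-1104 + 1517)*(177 - 683))/(-1180))) = 1/(2*((413*(-506))*(-1/1180))*(52 + (413*(-506))*(-1/1180))) = 1/(2*(-208978*(-1/1180))*(52 - 208978*(-1/1180))) = 1/(2*(1771/10)*(52 + 1771/10)) = 1/(2*(1771/10)*(2291/10)) = 1/(4057361/50) = 50/4057361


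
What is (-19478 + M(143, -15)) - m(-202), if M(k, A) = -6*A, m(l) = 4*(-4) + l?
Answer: -19170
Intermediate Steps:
m(l) = -16 + l
(-19478 + M(143, -15)) - m(-202) = (-19478 - 6*(-15)) - (-16 - 202) = (-19478 + 90) - 1*(-218) = -19388 + 218 = -19170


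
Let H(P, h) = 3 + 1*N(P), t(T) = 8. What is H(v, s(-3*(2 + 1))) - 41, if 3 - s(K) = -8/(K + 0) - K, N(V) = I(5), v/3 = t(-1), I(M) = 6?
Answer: -32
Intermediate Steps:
v = 24 (v = 3*8 = 24)
N(V) = 6
s(K) = 3 + K + 8/K (s(K) = 3 - (-8/(K + 0) - K) = 3 - (-8/K - K) = 3 - (-K - 8/K) = 3 + (K + 8/K) = 3 + K + 8/K)
H(P, h) = 9 (H(P, h) = 3 + 1*6 = 3 + 6 = 9)
H(v, s(-3*(2 + 1))) - 41 = 9 - 41 = -32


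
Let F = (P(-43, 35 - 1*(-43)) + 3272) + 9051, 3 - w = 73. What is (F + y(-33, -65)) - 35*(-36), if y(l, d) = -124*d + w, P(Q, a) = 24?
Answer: 21597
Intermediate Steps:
w = -70 (w = 3 - 1*73 = 3 - 73 = -70)
y(l, d) = -70 - 124*d (y(l, d) = -124*d - 70 = -70 - 124*d)
F = 12347 (F = (24 + 3272) + 9051 = 3296 + 9051 = 12347)
(F + y(-33, -65)) - 35*(-36) = (12347 + (-70 - 124*(-65))) - 35*(-36) = (12347 + (-70 + 8060)) + 1260 = (12347 + 7990) + 1260 = 20337 + 1260 = 21597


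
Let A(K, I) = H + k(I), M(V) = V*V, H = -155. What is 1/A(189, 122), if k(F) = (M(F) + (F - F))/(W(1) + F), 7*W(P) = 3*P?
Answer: -857/28647 ≈ -0.029916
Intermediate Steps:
W(P) = 3*P/7 (W(P) = (3*P)/7 = 3*P/7)
M(V) = V²
k(F) = F²/(3/7 + F) (k(F) = (F² + (F - F))/((3/7)*1 + F) = (F² + 0)/(3/7 + F) = F²/(3/7 + F))
A(K, I) = -155 + 7*I²/(3 + 7*I)
1/A(189, 122) = 1/((-465 - 1085*122 + 7*122²)/(3 + 7*122)) = 1/((-465 - 132370 + 7*14884)/(3 + 854)) = 1/((-465 - 132370 + 104188)/857) = 1/((1/857)*(-28647)) = 1/(-28647/857) = -857/28647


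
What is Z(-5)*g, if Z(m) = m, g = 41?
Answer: -205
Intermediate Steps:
Z(-5)*g = -5*41 = -205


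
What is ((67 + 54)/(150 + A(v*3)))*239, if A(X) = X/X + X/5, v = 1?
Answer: 144595/758 ≈ 190.76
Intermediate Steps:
A(X) = 1 + X/5 (A(X) = 1 + X*(⅕) = 1 + X/5)
((67 + 54)/(150 + A(v*3)))*239 = ((67 + 54)/(150 + (1 + (1*3)/5)))*239 = (121/(150 + (1 + (⅕)*3)))*239 = (121/(150 + (1 + ⅗)))*239 = (121/(150 + 8/5))*239 = (121/(758/5))*239 = (121*(5/758))*239 = (605/758)*239 = 144595/758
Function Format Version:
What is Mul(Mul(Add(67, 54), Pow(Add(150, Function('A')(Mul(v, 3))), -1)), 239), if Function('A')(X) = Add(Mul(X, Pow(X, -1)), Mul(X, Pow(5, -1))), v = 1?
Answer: Rational(144595, 758) ≈ 190.76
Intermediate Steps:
Function('A')(X) = Add(1, Mul(Rational(1, 5), X)) (Function('A')(X) = Add(1, Mul(X, Rational(1, 5))) = Add(1, Mul(Rational(1, 5), X)))
Mul(Mul(Add(67, 54), Pow(Add(150, Function('A')(Mul(v, 3))), -1)), 239) = Mul(Mul(Add(67, 54), Pow(Add(150, Add(1, Mul(Rational(1, 5), Mul(1, 3)))), -1)), 239) = Mul(Mul(121, Pow(Add(150, Add(1, Mul(Rational(1, 5), 3))), -1)), 239) = Mul(Mul(121, Pow(Add(150, Add(1, Rational(3, 5))), -1)), 239) = Mul(Mul(121, Pow(Add(150, Rational(8, 5)), -1)), 239) = Mul(Mul(121, Pow(Rational(758, 5), -1)), 239) = Mul(Mul(121, Rational(5, 758)), 239) = Mul(Rational(605, 758), 239) = Rational(144595, 758)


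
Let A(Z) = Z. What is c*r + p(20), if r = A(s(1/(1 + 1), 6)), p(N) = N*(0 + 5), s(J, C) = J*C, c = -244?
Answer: -632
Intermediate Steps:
s(J, C) = C*J
p(N) = 5*N (p(N) = N*5 = 5*N)
r = 3 (r = 6/(1 + 1) = 6/2 = 6*(½) = 3)
c*r + p(20) = -244*3 + 5*20 = -732 + 100 = -632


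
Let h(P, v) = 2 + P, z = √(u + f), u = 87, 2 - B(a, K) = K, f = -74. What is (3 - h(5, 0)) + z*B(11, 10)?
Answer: -4 - 8*√13 ≈ -32.844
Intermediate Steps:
B(a, K) = 2 - K
z = √13 (z = √(87 - 74) = √13 ≈ 3.6056)
(3 - h(5, 0)) + z*B(11, 10) = (3 - (2 + 5)) + √13*(2 - 1*10) = (3 - 1*7) + √13*(2 - 10) = (3 - 7) + √13*(-8) = -4 - 8*√13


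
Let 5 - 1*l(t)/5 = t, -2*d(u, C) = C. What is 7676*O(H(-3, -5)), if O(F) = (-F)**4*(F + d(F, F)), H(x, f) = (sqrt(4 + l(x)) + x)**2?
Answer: 13207736315894 - 3981818503176*sqrt(11) ≈ 1.5384e+9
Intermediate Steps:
d(u, C) = -C/2
l(t) = 25 - 5*t
H(x, f) = (x + sqrt(29 - 5*x))**2 (H(x, f) = (sqrt(4 + (25 - 5*x)) + x)**2 = (sqrt(29 - 5*x) + x)**2 = (x + sqrt(29 - 5*x))**2)
O(F) = F**5/2 (O(F) = (-F)**4*(F - F/2) = F**4*(F/2) = F**5/2)
7676*O(H(-3, -5)) = 7676*(((-3 + sqrt(29 - 5*(-3)))**2)**5/2) = 7676*(((-3 + sqrt(29 + 15))**2)**5/2) = 7676*(((-3 + sqrt(44))**2)**5/2) = 7676*(((-3 + 2*sqrt(11))**2)**5/2) = 7676*((-3 + 2*sqrt(11))**10/2) = 3838*(-3 + 2*sqrt(11))**10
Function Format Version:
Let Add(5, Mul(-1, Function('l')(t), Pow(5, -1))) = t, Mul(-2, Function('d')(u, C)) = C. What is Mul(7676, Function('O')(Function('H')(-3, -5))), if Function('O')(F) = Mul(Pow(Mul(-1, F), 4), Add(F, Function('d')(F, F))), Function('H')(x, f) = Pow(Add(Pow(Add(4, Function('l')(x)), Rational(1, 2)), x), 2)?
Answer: Add(13207736315894, Mul(-3981818503176, Pow(11, Rational(1, 2)))) ≈ 1.5384e+9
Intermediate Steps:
Function('d')(u, C) = Mul(Rational(-1, 2), C)
Function('l')(t) = Add(25, Mul(-5, t))
Function('H')(x, f) = Pow(Add(x, Pow(Add(29, Mul(-5, x)), Rational(1, 2))), 2) (Function('H')(x, f) = Pow(Add(Pow(Add(4, Add(25, Mul(-5, x))), Rational(1, 2)), x), 2) = Pow(Add(Pow(Add(29, Mul(-5, x)), Rational(1, 2)), x), 2) = Pow(Add(x, Pow(Add(29, Mul(-5, x)), Rational(1, 2))), 2))
Function('O')(F) = Mul(Rational(1, 2), Pow(F, 5)) (Function('O')(F) = Mul(Pow(Mul(-1, F), 4), Add(F, Mul(Rational(-1, 2), F))) = Mul(Pow(F, 4), Mul(Rational(1, 2), F)) = Mul(Rational(1, 2), Pow(F, 5)))
Mul(7676, Function('O')(Function('H')(-3, -5))) = Mul(7676, Mul(Rational(1, 2), Pow(Pow(Add(-3, Pow(Add(29, Mul(-5, -3)), Rational(1, 2))), 2), 5))) = Mul(7676, Mul(Rational(1, 2), Pow(Pow(Add(-3, Pow(Add(29, 15), Rational(1, 2))), 2), 5))) = Mul(7676, Mul(Rational(1, 2), Pow(Pow(Add(-3, Pow(44, Rational(1, 2))), 2), 5))) = Mul(7676, Mul(Rational(1, 2), Pow(Pow(Add(-3, Mul(2, Pow(11, Rational(1, 2)))), 2), 5))) = Mul(7676, Mul(Rational(1, 2), Pow(Add(-3, Mul(2, Pow(11, Rational(1, 2)))), 10))) = Mul(3838, Pow(Add(-3, Mul(2, Pow(11, Rational(1, 2)))), 10))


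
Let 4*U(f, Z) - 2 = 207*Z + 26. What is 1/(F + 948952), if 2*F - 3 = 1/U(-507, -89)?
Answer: 36790/34911999261 ≈ 1.0538e-6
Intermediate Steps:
U(f, Z) = 7 + 207*Z/4 (U(f, Z) = 1/2 + (207*Z + 26)/4 = 1/2 + (26 + 207*Z)/4 = 1/2 + (13/2 + 207*Z/4) = 7 + 207*Z/4)
F = 55181/36790 (F = 3/2 + 1/(2*(7 + (207/4)*(-89))) = 3/2 + 1/(2*(7 - 18423/4)) = 3/2 + 1/(2*(-18395/4)) = 3/2 + (1/2)*(-4/18395) = 3/2 - 2/18395 = 55181/36790 ≈ 1.4999)
1/(F + 948952) = 1/(55181/36790 + 948952) = 1/(34911999261/36790) = 36790/34911999261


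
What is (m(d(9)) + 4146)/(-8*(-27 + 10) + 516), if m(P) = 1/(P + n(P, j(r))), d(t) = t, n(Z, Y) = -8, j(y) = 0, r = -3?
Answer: 4147/652 ≈ 6.3604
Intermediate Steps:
m(P) = 1/(-8 + P) (m(P) = 1/(P - 8) = 1/(-8 + P))
(m(d(9)) + 4146)/(-8*(-27 + 10) + 516) = (1/(-8 + 9) + 4146)/(-8*(-27 + 10) + 516) = (1/1 + 4146)/(-8*(-17) + 516) = (1 + 4146)/(136 + 516) = 4147/652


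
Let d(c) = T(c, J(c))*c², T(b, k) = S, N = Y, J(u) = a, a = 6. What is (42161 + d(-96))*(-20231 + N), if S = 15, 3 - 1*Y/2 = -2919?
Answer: -2595429187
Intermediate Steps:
J(u) = 6
Y = 5844 (Y = 6 - 2*(-2919) = 6 + 5838 = 5844)
N = 5844
T(b, k) = 15
d(c) = 15*c²
(42161 + d(-96))*(-20231 + N) = (42161 + 15*(-96)²)*(-20231 + 5844) = (42161 + 15*9216)*(-14387) = (42161 + 138240)*(-14387) = 180401*(-14387) = -2595429187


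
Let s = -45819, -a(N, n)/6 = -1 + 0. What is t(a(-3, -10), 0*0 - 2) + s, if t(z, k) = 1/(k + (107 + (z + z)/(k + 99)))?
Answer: -467216246/10197 ≈ -45819.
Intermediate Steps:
a(N, n) = 6 (a(N, n) = -6*(-1 + 0) = -6*(-1) = 6)
t(z, k) = 1/(107 + k + 2*z/(99 + k)) (t(z, k) = 1/(k + (107 + (2*z)/(99 + k))) = 1/(k + (107 + 2*z/(99 + k))) = 1/(107 + k + 2*z/(99 + k)))
t(a(-3, -10), 0*0 - 2) + s = (99 + (0*0 - 2))/(10593 + (0*0 - 2)**2 + 2*6 + 206*(0*0 - 2)) - 45819 = (99 + (0 - 2))/(10593 + (0 - 2)**2 + 12 + 206*(0 - 2)) - 45819 = (99 - 2)/(10593 + (-2)**2 + 12 + 206*(-2)) - 45819 = 97/(10593 + 4 + 12 - 412) - 45819 = 97/10197 - 45819 = -467216246/10197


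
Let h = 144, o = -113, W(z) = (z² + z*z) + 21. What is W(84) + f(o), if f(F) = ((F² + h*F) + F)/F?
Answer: 14165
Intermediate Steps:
W(z) = 21 + 2*z² (W(z) = (z² + z²) + 21 = 2*z² + 21 = 21 + 2*z²)
f(F) = (F² + 145*F)/F (f(F) = ((F² + 144*F) + F)/F = (F² + 145*F)/F)
W(84) + f(o) = (21 + 2*84²) + (145 - 113) = (21 + 2*7056) + 32 = (21 + 14112) + 32 = 14133 + 32 = 14165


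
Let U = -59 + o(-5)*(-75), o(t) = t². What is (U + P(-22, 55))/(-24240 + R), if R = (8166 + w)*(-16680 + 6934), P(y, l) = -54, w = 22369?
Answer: 994/148809175 ≈ 6.6797e-6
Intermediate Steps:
R = -297594110 (R = (8166 + 22369)*(-16680 + 6934) = 30535*(-9746) = -297594110)
U = -1934 (U = -59 + (-5)²*(-75) = -59 + 25*(-75) = -59 - 1875 = -1934)
(U + P(-22, 55))/(-24240 + R) = (-1934 - 54)/(-24240 - 297594110) = -1988/(-297618350) = -1988*(-1/297618350) = 994/148809175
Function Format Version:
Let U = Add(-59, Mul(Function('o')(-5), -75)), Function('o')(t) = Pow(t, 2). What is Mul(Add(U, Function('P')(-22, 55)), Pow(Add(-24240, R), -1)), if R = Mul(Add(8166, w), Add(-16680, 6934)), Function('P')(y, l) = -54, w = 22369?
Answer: Rational(994, 148809175) ≈ 6.6797e-6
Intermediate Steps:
R = -297594110 (R = Mul(Add(8166, 22369), Add(-16680, 6934)) = Mul(30535, -9746) = -297594110)
U = -1934 (U = Add(-59, Mul(Pow(-5, 2), -75)) = Add(-59, Mul(25, -75)) = Add(-59, -1875) = -1934)
Mul(Add(U, Function('P')(-22, 55)), Pow(Add(-24240, R), -1)) = Mul(Add(-1934, -54), Pow(Add(-24240, -297594110), -1)) = Mul(-1988, Pow(-297618350, -1)) = Mul(-1988, Rational(-1, 297618350)) = Rational(994, 148809175)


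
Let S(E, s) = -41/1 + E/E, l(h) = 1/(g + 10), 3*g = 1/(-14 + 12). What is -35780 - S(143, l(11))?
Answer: -35740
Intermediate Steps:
g = -1/6 (g = 1/(3*(-14 + 12)) = (1/3)/(-2) = (1/3)*(-1/2) = -1/6 ≈ -0.16667)
l(h) = 6/59 (l(h) = 1/(-1/6 + 10) = 1/(59/6) = 6/59)
S(E, s) = -40 (S(E, s) = -41*1 + 1 = -41 + 1 = -40)
-35780 - S(143, l(11)) = -35780 - 1*(-40) = -35780 + 40 = -35740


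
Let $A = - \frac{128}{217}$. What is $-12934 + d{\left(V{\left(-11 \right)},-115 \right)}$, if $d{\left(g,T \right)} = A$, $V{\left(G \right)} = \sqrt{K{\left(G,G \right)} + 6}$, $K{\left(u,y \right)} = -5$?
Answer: $- \frac{2806806}{217} \approx -12935.0$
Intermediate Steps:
$A = - \frac{128}{217}$ ($A = \left(-128\right) \frac{1}{217} = - \frac{128}{217} \approx -0.58986$)
$V{\left(G \right)} = 1$ ($V{\left(G \right)} = \sqrt{-5 + 6} = \sqrt{1} = 1$)
$d{\left(g,T \right)} = - \frac{128}{217}$
$-12934 + d{\left(V{\left(-11 \right)},-115 \right)} = -12934 - \frac{128}{217} = - \frac{2806806}{217}$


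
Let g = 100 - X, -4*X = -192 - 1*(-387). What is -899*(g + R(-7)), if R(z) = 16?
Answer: -592441/4 ≈ -1.4811e+5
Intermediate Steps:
X = -195/4 (X = -(-192 - 1*(-387))/4 = -(-192 + 387)/4 = -¼*195 = -195/4 ≈ -48.750)
g = 595/4 (g = 100 - 1*(-195/4) = 100 + 195/4 = 595/4 ≈ 148.75)
-899*(g + R(-7)) = -899*(595/4 + 16) = -899*659/4 = -592441/4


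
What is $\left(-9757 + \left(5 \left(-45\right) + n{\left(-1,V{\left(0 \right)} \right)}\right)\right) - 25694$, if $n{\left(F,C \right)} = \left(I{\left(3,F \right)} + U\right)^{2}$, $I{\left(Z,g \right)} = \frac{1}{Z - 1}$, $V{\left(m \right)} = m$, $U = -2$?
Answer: $- \frac{142695}{4} \approx -35674.0$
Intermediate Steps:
$I{\left(Z,g \right)} = \frac{1}{-1 + Z}$
$n{\left(F,C \right)} = \frac{9}{4}$ ($n{\left(F,C \right)} = \left(\frac{1}{-1 + 3} - 2\right)^{2} = \left(\frac{1}{2} - 2\right)^{2} = \left(- \frac{3}{2}\right)^{2} = \frac{9}{4}$)
$\left(-9757 + \left(5 \left(-45\right) + n{\left(-1,V{\left(0 \right)} \right)}\right)\right) - 25694 = \left(-9757 + \left(5 \left(-45\right) + \frac{9}{4}\right)\right) - 25694 = \left(-9757 + \left(-225 + \frac{9}{4}\right)\right) - 25694 = \left(-9757 - \frac{891}{4}\right) - 25694 = - \frac{39919}{4} - 25694 = - \frac{142695}{4}$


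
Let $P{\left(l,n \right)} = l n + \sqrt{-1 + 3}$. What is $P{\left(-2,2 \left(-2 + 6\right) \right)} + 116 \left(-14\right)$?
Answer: $-1640 + \sqrt{2} \approx -1638.6$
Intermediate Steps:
$P{\left(l,n \right)} = \sqrt{2} + l n$ ($P{\left(l,n \right)} = l n + \sqrt{2} = \sqrt{2} + l n$)
$P{\left(-2,2 \left(-2 + 6\right) \right)} + 116 \left(-14\right) = \left(\sqrt{2} - 2 \cdot 2 \left(-2 + 6\right)\right) + 116 \left(-14\right) = \left(\sqrt{2} - 2 \cdot 2 \cdot 4\right) - 1624 = \left(\sqrt{2} - 16\right) - 1624 = \left(-16 + \sqrt{2}\right) - 1624 = -1640 + \sqrt{2}$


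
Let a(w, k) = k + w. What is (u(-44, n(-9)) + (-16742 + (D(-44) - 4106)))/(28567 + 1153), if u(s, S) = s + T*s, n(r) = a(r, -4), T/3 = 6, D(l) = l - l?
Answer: -5421/7430 ≈ -0.72961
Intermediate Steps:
D(l) = 0
T = 18 (T = 3*6 = 18)
n(r) = -4 + r
u(s, S) = 19*s (u(s, S) = s + 18*s = 19*s)
(u(-44, n(-9)) + (-16742 + (D(-44) - 4106)))/(28567 + 1153) = (19*(-44) + (-16742 + (0 - 4106)))/(28567 + 1153) = (-836 + (-16742 - 4106))/29720 = (-836 - 20848)*(1/29720) = -21684*1/29720 = -5421/7430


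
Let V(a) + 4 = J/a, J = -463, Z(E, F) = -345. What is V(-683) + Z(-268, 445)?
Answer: -237904/683 ≈ -348.32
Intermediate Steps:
V(a) = -4 - 463/a
V(-683) + Z(-268, 445) = (-4 - 463/(-683)) - 345 = (-4 - 463*(-1/683)) - 345 = (-4 + 463/683) - 345 = -2269/683 - 345 = -237904/683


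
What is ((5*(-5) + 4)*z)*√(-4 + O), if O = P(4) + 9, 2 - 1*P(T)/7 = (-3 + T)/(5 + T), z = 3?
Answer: -42*√41 ≈ -268.93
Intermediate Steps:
P(T) = 14 - 7*(-3 + T)/(5 + T)
O = 200/9 (O = 7*(13 + 4)/(5 + 4) + 9 = 7*17/9 + 9 = 7*(⅑)*17 + 9 = 119/9 + 9 = 200/9 ≈ 22.222)
((5*(-5) + 4)*z)*√(-4 + O) = ((5*(-5) + 4)*3)*√(-4 + 200/9) = ((-25 + 4)*3)*√(164/9) = (-21*3)*(2*√41/3) = -42*√41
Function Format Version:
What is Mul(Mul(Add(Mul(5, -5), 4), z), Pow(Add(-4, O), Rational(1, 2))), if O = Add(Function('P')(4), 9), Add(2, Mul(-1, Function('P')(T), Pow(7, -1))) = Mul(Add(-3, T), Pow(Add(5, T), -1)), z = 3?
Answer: Mul(-42, Pow(41, Rational(1, 2))) ≈ -268.93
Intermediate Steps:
Function('P')(T) = Add(14, Mul(-7, Pow(Add(5, T), -1), Add(-3, T))) (Function('P')(T) = Add(14, Mul(-7, Mul(Add(-3, T), Pow(Add(5, T), -1)))) = Add(14, Mul(-7, Mul(Pow(Add(5, T), -1), Add(-3, T)))) = Add(14, Mul(-7, Pow(Add(5, T), -1), Add(-3, T))))
O = Rational(200, 9) (O = Add(Mul(7, Pow(Add(5, 4), -1), Add(13, 4)), 9) = Add(Mul(7, Pow(9, -1), 17), 9) = Add(Mul(7, Rational(1, 9), 17), 9) = Add(Rational(119, 9), 9) = Rational(200, 9) ≈ 22.222)
Mul(Mul(Add(Mul(5, -5), 4), z), Pow(Add(-4, O), Rational(1, 2))) = Mul(Mul(Add(Mul(5, -5), 4), 3), Pow(Add(-4, Rational(200, 9)), Rational(1, 2))) = Mul(Mul(Add(-25, 4), 3), Pow(Rational(164, 9), Rational(1, 2))) = Mul(Mul(-21, 3), Mul(Rational(2, 3), Pow(41, Rational(1, 2)))) = Mul(-63, Mul(Rational(2, 3), Pow(41, Rational(1, 2)))) = Mul(-42, Pow(41, Rational(1, 2)))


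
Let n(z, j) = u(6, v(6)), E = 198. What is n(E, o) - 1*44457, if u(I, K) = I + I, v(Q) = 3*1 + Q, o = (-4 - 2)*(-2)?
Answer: -44445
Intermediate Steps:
o = 12 (o = -6*(-2) = 12)
v(Q) = 3 + Q
u(I, K) = 2*I
n(z, j) = 12 (n(z, j) = 2*6 = 12)
n(E, o) - 1*44457 = 12 - 1*44457 = 12 - 44457 = -44445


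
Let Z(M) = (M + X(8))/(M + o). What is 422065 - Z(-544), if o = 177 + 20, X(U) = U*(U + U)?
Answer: 146456139/347 ≈ 4.2206e+5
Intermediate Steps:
X(U) = 2*U² (X(U) = U*(2*U) = 2*U²)
o = 197
Z(M) = (128 + M)/(197 + M) (Z(M) = (M + 2*8²)/(M + 197) = (M + 2*64)/(197 + M) = (M + 128)/(197 + M) = (128 + M)/(197 + M))
422065 - Z(-544) = 422065 - (128 - 544)/(197 - 544) = 422065 - (-416)/(-347) = 422065 - (-1)*(-416)/347 = 422065 - 1*416/347 = 422065 - 416/347 = 146456139/347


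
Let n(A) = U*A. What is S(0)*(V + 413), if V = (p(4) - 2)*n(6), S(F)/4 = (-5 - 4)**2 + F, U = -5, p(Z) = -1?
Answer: 162972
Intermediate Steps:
S(F) = 324 + 4*F (S(F) = 4*((-5 - 4)**2 + F) = 4*((-9)**2 + F) = 4*(81 + F) = 324 + 4*F)
n(A) = -5*A
V = 90 (V = (-1 - 2)*(-5*6) = -3*(-30) = 90)
S(0)*(V + 413) = (324 + 4*0)*(90 + 413) = (324 + 0)*503 = 324*503 = 162972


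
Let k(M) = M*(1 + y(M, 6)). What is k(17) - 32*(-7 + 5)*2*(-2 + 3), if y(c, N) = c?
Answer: 434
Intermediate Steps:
k(M) = M*(1 + M)
k(17) - 32*(-7 + 5)*2*(-2 + 3) = 17*(1 + 17) - 32*(-7 + 5)*2*(-2 + 3) = 17*18 - (-64)*2*1 = 306 - (-64)*2 = 306 - 32*(-4) = 306 + 128 = 434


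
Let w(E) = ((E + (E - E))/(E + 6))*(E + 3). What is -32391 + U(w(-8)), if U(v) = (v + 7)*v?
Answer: -32131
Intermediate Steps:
w(E) = E*(3 + E)/(6 + E) (w(E) = ((E + 0)/(6 + E))*(3 + E) = (E/(6 + E))*(3 + E) = E*(3 + E)/(6 + E))
U(v) = v*(7 + v) (U(v) = (7 + v)*v = v*(7 + v))
-32391 + U(w(-8)) = -32391 + (-8*(3 - 8)/(6 - 8))*(7 - 8*(3 - 8)/(6 - 8)) = -32391 + (-8*(-5)/(-2))*(7 - 8*(-5)/(-2)) = -32391 + (-8*(-½)*(-5))*(7 - 8*(-½)*(-5)) = -32391 - 20*(7 - 20) = -32391 - 20*(-13) = -32391 + 260 = -32131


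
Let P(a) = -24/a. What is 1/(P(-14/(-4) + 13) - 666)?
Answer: -11/7342 ≈ -0.0014982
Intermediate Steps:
1/(P(-14/(-4) + 13) - 666) = 1/(-24/(-14/(-4) + 13) - 666) = 1/(-24/(-14*(-1/4) + 13) - 666) = 1/(-24/(7/2 + 13) - 666) = 1/(-24/33/2 - 666) = 1/(-24*2/33 - 666) = 1/(-16/11 - 666) = 1/(-7342/11) = -11/7342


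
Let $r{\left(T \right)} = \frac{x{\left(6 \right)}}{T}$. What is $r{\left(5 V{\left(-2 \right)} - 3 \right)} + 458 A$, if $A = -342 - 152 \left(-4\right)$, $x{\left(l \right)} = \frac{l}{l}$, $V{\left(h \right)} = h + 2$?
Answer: $\frac{365483}{3} \approx 1.2183 \cdot 10^{5}$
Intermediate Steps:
$V{\left(h \right)} = 2 + h$
$x{\left(l \right)} = 1$
$A = 266$ ($A = -342 - -608 = -342 + 608 = 266$)
$r{\left(T \right)} = \frac{1}{T}$ ($r{\left(T \right)} = 1 \frac{1}{T} = \frac{1}{T}$)
$r{\left(5 V{\left(-2 \right)} - 3 \right)} + 458 A = \frac{1}{5 \left(2 - 2\right) - 3} + 458 \cdot 266 = \frac{1}{5 \cdot 0 - 3} + 121828 = \frac{1}{0 - 3} + 121828 = \frac{1}{-3} + 121828 = - \frac{1}{3} + 121828 = \frac{365483}{3}$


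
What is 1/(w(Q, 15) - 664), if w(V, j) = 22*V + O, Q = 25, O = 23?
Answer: -1/91 ≈ -0.010989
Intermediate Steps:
w(V, j) = 23 + 22*V (w(V, j) = 22*V + 23 = 23 + 22*V)
1/(w(Q, 15) - 664) = 1/((23 + 22*25) - 664) = 1/((23 + 550) - 664) = 1/(573 - 664) = 1/(-91) = -1/91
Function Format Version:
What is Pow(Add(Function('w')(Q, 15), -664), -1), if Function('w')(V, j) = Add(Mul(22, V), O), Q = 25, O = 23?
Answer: Rational(-1, 91) ≈ -0.010989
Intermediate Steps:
Function('w')(V, j) = Add(23, Mul(22, V)) (Function('w')(V, j) = Add(Mul(22, V), 23) = Add(23, Mul(22, V)))
Pow(Add(Function('w')(Q, 15), -664), -1) = Pow(Add(Add(23, Mul(22, 25)), -664), -1) = Pow(Add(Add(23, 550), -664), -1) = Pow(Add(573, -664), -1) = Pow(-91, -1) = Rational(-1, 91)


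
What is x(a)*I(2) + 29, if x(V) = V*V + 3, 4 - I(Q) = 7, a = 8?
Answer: -172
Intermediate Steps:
I(Q) = -3 (I(Q) = 4 - 1*7 = 4 - 7 = -3)
x(V) = 3 + V**2 (x(V) = V**2 + 3 = 3 + V**2)
x(a)*I(2) + 29 = (3 + 8**2)*(-3) + 29 = (3 + 64)*(-3) + 29 = 67*(-3) + 29 = -201 + 29 = -172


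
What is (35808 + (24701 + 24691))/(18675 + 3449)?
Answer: 21300/5531 ≈ 3.8510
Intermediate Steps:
(35808 + (24701 + 24691))/(18675 + 3449) = (35808 + 49392)/22124 = 85200*(1/22124) = 21300/5531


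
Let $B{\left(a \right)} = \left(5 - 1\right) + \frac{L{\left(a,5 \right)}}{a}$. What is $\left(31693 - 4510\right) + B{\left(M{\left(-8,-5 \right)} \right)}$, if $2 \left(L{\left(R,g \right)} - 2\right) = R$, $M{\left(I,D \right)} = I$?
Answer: $\frac{108749}{4} \approx 27187.0$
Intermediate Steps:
$L{\left(R,g \right)} = 2 + \frac{R}{2}$
$B{\left(a \right)} = 4 + \frac{2 + \frac{a}{2}}{a}$ ($B{\left(a \right)} = \left(5 - 1\right) + \frac{2 + \frac{a}{2}}{a} = 4 + \frac{2 + \frac{a}{2}}{a}$)
$\left(31693 - 4510\right) + B{\left(M{\left(-8,-5 \right)} \right)} = \left(31693 - 4510\right) + \left(\frac{9}{2} + \frac{2}{-8}\right) = 27183 + \left(\frac{9}{2} + 2 \left(- \frac{1}{8}\right)\right) = 27183 + \left(\frac{9}{2} - \frac{1}{4}\right) = 27183 + \frac{17}{4} = \frac{108749}{4}$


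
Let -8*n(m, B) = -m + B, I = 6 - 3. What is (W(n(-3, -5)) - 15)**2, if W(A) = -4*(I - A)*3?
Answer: 2304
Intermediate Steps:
I = 3
n(m, B) = -B/8 + m/8 (n(m, B) = -(-m + B)/8 = -(B - m)/8 = -B/8 + m/8)
W(A) = -36 + 12*A (W(A) = -4*(3 - A)*3 = (-12 + 4*A)*3 = -36 + 12*A)
(W(n(-3, -5)) - 15)**2 = ((-36 + 12*(-1/8*(-5) + (1/8)*(-3))) - 15)**2 = ((-36 + 12*(5/8 - 3/8)) - 15)**2 = ((-36 + 12*(1/4)) - 15)**2 = ((-36 + 3) - 15)**2 = (-33 - 15)**2 = (-48)**2 = 2304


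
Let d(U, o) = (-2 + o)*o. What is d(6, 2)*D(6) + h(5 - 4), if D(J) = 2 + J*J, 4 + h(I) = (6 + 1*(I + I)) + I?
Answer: 5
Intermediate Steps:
d(U, o) = o*(-2 + o)
h(I) = 2 + 3*I (h(I) = -4 + ((6 + 1*(I + I)) + I) = -4 + ((6 + 1*(2*I)) + I) = -4 + ((6 + 2*I) + I) = -4 + (6 + 3*I) = 2 + 3*I)
D(J) = 2 + J²
d(6, 2)*D(6) + h(5 - 4) = (2*(-2 + 2))*(2 + 6²) + (2 + 3*(5 - 4)) = (2*0)*(2 + 36) + (2 + 3*1) = 0*38 + (2 + 3) = 0 + 5 = 5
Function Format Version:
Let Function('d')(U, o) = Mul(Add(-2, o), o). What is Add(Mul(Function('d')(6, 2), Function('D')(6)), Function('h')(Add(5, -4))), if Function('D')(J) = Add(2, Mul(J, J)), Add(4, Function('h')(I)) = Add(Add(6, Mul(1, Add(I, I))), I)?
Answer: 5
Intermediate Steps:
Function('d')(U, o) = Mul(o, Add(-2, o))
Function('h')(I) = Add(2, Mul(3, I)) (Function('h')(I) = Add(-4, Add(Add(6, Mul(1, Add(I, I))), I)) = Add(-4, Add(Add(6, Mul(1, Mul(2, I))), I)) = Add(-4, Add(Add(6, Mul(2, I)), I)) = Add(-4, Add(6, Mul(3, I))) = Add(2, Mul(3, I)))
Function('D')(J) = Add(2, Pow(J, 2))
Add(Mul(Function('d')(6, 2), Function('D')(6)), Function('h')(Add(5, -4))) = Add(Mul(Mul(2, Add(-2, 2)), Add(2, Pow(6, 2))), Add(2, Mul(3, Add(5, -4)))) = Add(Mul(Mul(2, 0), Add(2, 36)), Add(2, Mul(3, 1))) = Add(Mul(0, 38), Add(2, 3)) = Add(0, 5) = 5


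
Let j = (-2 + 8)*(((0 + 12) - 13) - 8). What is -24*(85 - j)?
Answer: -3336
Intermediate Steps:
j = -54 (j = 6*((12 - 13) - 8) = 6*(-1 - 8) = 6*(-9) = -54)
-24*(85 - j) = -24*(85 - 1*(-54)) = -24*(85 + 54) = -24*139 = -3336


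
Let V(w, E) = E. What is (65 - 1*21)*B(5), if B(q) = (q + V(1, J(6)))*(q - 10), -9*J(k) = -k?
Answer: -3740/3 ≈ -1246.7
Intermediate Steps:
J(k) = k/9 (J(k) = -(-1)*k/9 = k/9)
B(q) = (-10 + q)*(2/3 + q) (B(q) = (q + (1/9)*6)*(q - 10) = (q + 2/3)*(-10 + q) = (2/3 + q)*(-10 + q) = (-10 + q)*(2/3 + q))
(65 - 1*21)*B(5) = (65 - 1*21)*(-20/3 + 5**2 - 28/3*5) = (65 - 21)*(-20/3 + 25 - 140/3) = 44*(-85/3) = -3740/3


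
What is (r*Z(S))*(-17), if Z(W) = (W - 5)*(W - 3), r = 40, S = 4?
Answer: 680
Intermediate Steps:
Z(W) = (-5 + W)*(-3 + W)
(r*Z(S))*(-17) = (40*(15 + 4**2 - 8*4))*(-17) = (40*(15 + 16 - 32))*(-17) = (40*(-1))*(-17) = -40*(-17) = 680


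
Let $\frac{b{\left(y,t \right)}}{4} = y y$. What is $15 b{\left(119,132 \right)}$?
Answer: $849660$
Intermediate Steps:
$b{\left(y,t \right)} = 4 y^{2}$ ($b{\left(y,t \right)} = 4 y y = 4 y^{2}$)
$15 b{\left(119,132 \right)} = 15 \cdot 4 \cdot 119^{2} = 15 \cdot 4 \cdot 14161 = 15 \cdot 56644 = 849660$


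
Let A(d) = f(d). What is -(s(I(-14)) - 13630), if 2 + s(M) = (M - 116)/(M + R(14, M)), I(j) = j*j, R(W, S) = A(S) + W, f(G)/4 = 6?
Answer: 1594904/117 ≈ 13632.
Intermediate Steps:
f(G) = 24 (f(G) = 4*6 = 24)
A(d) = 24
R(W, S) = 24 + W
I(j) = j²
s(M) = -2 + (-116 + M)/(38 + M) (s(M) = -2 + (M - 116)/(M + (24 + 14)) = -2 + (-116 + M)/(M + 38) = -2 + (-116 + M)/(38 + M))
-(s(I(-14)) - 13630) = -((-192 - 1*(-14)²)/(38 + (-14)²) - 13630) = -((-192 - 1*196)/(38 + 196) - 13630) = -((-192 - 196)/234 - 13630) = -((1/234)*(-388) - 13630) = -(-194/117 - 13630) = -1*(-1594904/117) = 1594904/117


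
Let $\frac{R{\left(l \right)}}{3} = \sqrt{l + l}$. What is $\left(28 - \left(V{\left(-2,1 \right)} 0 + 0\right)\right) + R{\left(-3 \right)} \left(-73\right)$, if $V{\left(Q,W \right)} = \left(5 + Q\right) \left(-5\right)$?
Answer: $28 - 219 i \sqrt{6} \approx 28.0 - 536.44 i$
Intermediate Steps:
$R{\left(l \right)} = 3 \sqrt{2} \sqrt{l}$ ($R{\left(l \right)} = 3 \sqrt{l + l} = 3 \sqrt{2 l} = 3 \sqrt{2} \sqrt{l}$)
$V{\left(Q,W \right)} = -25 - 5 Q$
$\left(28 - \left(V{\left(-2,1 \right)} 0 + 0\right)\right) + R{\left(-3 \right)} \left(-73\right) = \left(28 - \left(\left(-25 - -10\right) 0 + 0\right)\right) + 3 \sqrt{2} \sqrt{-3} \left(-73\right) = \left(28 - \left(\left(-25 + 10\right) 0 + 0\right)\right) + 3 \sqrt{2} i \sqrt{3} \left(-73\right) = \left(28 - \left(\left(-15\right) 0 + 0\right)\right) + 3 i \sqrt{6} \left(-73\right) = \left(28 - \left(0 + 0\right)\right) - 219 i \sqrt{6} = \left(28 - 0\right) - 219 i \sqrt{6} = \left(28 + 0\right) - 219 i \sqrt{6} = 28 - 219 i \sqrt{6}$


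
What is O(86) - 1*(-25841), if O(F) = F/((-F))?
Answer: 25840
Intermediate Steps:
O(F) = -1 (O(F) = F*(-1/F) = -1)
O(86) - 1*(-25841) = -1 - 1*(-25841) = -1 + 25841 = 25840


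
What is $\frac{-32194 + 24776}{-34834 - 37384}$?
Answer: $\frac{3709}{36109} \approx 0.10272$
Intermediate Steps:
$\frac{-32194 + 24776}{-34834 - 37384} = - \frac{7418}{-72218} = \left(-7418\right) \left(- \frac{1}{72218}\right) = \frac{3709}{36109}$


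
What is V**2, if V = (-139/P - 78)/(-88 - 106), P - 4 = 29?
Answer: 7360369/40985604 ≈ 0.17958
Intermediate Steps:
P = 33 (P = 4 + 29 = 33)
V = 2713/6402 (V = (-139/33 - 78)/(-88 - 106) = (-139*1/33 - 78)/(-194) = (-139/33 - 78)*(-1/194) = -2713/33*(-1/194) = 2713/6402 ≈ 0.42377)
V**2 = (2713/6402)**2 = 7360369/40985604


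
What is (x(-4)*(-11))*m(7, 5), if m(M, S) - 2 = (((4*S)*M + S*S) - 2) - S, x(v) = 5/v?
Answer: 2200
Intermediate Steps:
m(M, S) = S² - S + 4*M*S (m(M, S) = 2 + ((((4*S)*M + S*S) - 2) - S) = 2 + (((4*M*S + S²) - 2) - S) = 2 + (((S² + 4*M*S) - 2) - S) = 2 + ((-2 + S² + 4*M*S) - S) = 2 + (-2 + S² - S + 4*M*S) = S² - S + 4*M*S)
(x(-4)*(-11))*m(7, 5) = ((5/(-4))*(-11))*(5*(-1 + 5 + 4*7)) = ((5*(-¼))*(-11))*(5*(-1 + 5 + 28)) = (-5/4*(-11))*(5*32) = (55/4)*160 = 2200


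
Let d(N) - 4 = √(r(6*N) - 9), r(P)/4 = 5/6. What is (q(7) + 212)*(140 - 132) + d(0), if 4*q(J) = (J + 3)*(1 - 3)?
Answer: 1660 + I*√51/3 ≈ 1660.0 + 2.3805*I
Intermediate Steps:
q(J) = -3/2 - J/2 (q(J) = ((J + 3)*(1 - 3))/4 = ((3 + J)*(-2))/4 = (-6 - 2*J)/4 = -3/2 - J/2)
r(P) = 10/3 (r(P) = 4*(5/6) = 4*(5*(⅙)) = 4*(⅚) = 10/3)
d(N) = 4 + I*√51/3 (d(N) = 4 + √(10/3 - 9) = 4 + √(-17/3) = 4 + I*√51/3)
(q(7) + 212)*(140 - 132) + d(0) = ((-3/2 - ½*7) + 212)*(140 - 132) + (4 + I*√51/3) = ((-3/2 - 7/2) + 212)*8 + (4 + I*√51/3) = (-5 + 212)*8 + (4 + I*√51/3) = 207*8 + (4 + I*√51/3) = 1656 + (4 + I*√51/3) = 1660 + I*√51/3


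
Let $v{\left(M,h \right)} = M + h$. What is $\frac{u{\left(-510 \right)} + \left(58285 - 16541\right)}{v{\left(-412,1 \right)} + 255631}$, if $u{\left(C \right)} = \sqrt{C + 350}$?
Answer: $\frac{10436}{63805} + \frac{i \sqrt{10}}{63805} \approx 0.16356 + 4.9562 \cdot 10^{-5} i$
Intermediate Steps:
$u{\left(C \right)} = \sqrt{350 + C}$
$\frac{u{\left(-510 \right)} + \left(58285 - 16541\right)}{v{\left(-412,1 \right)} + 255631} = \frac{\sqrt{350 - 510} + \left(58285 - 16541\right)}{\left(-412 + 1\right) + 255631} = \frac{\sqrt{-160} + 41744}{-411 + 255631} = \frac{4 i \sqrt{10} + 41744}{255220} = \left(41744 + 4 i \sqrt{10}\right) \frac{1}{255220} = \frac{10436}{63805} + \frac{i \sqrt{10}}{63805}$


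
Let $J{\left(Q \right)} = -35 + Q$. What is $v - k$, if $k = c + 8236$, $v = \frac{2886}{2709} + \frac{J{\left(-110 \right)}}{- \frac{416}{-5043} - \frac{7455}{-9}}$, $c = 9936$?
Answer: $- \frac{2538883600717}{139720889} \approx -18171.0$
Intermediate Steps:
$v = \frac{124394191}{139720889}$ ($v = \frac{2886}{2709} + \frac{-35 - 110}{- \frac{416}{-5043} - \frac{7455}{-9}} = 2886 \cdot \frac{1}{2709} - \frac{145}{\left(-416\right) \left(- \frac{1}{5043}\right) - - \frac{2485}{3}} = \frac{962}{903} - \frac{145}{\frac{416}{5043} + \frac{2485}{3}} = \frac{962}{903} - \frac{145}{\frac{1392567}{1681}} = \frac{962}{903} - \frac{243745}{1392567} = \frac{124394191}{139720889} \approx 0.8903$)
$k = 18172$ ($k = 9936 + 8236 = 18172$)
$v - k = \frac{124394191}{139720889} - 18172 = - \frac{2538883600717}{139720889}$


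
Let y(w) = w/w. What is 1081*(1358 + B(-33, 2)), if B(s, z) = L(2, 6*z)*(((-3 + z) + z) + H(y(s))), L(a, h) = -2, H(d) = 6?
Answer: 1452864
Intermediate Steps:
y(w) = 1
B(s, z) = -6 - 4*z (B(s, z) = -2*(((-3 + z) + z) + 6) = -2*((-3 + 2*z) + 6) = -2*(3 + 2*z) = -6 - 4*z)
1081*(1358 + B(-33, 2)) = 1081*(1358 + (-6 - 4*2)) = 1081*(1358 + (-6 - 8)) = 1081*(1358 - 14) = 1081*1344 = 1452864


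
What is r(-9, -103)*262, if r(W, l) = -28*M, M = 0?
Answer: 0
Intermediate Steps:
r(W, l) = 0 (r(W, l) = -28*0 = 0)
r(-9, -103)*262 = 0*262 = 0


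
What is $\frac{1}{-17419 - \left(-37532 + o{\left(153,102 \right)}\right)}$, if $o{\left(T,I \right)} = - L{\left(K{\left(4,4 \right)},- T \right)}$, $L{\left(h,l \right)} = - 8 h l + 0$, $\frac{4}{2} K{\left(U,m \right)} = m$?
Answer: $\frac{1}{22561} \approx 4.4324 \cdot 10^{-5}$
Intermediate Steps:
$K{\left(U,m \right)} = \frac{m}{2}$
$L{\left(h,l \right)} = - 8 h l$ ($L{\left(h,l \right)} = - 8 h l + 0 = - 8 h l$)
$o{\left(T,I \right)} = - 16 T$ ($o{\left(T,I \right)} = - \left(-8\right) \frac{1}{2} \cdot 4 \left(- T\right) = - \left(-8\right) 2 \left(- T\right) = - 16 T$)
$\frac{1}{-17419 - \left(-37532 + o{\left(153,102 \right)}\right)} = \frac{1}{-17419 + \left(37532 - \left(-16\right) 153\right)} = \frac{1}{-17419 + \left(37532 - -2448\right)} = \frac{1}{-17419 + \left(37532 + 2448\right)} = \frac{1}{-17419 + 39980} = \frac{1}{22561}$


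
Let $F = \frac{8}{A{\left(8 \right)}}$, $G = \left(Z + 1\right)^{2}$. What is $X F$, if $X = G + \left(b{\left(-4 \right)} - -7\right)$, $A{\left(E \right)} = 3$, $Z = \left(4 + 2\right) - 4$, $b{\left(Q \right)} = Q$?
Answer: $32$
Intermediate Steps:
$Z = 2$ ($Z = 6 - 4 = 2$)
$G = 9$ ($G = \left(2 + 1\right)^{2} = 3^{2} = 9$)
$F = \frac{8}{3} \approx 2.6667$
$X = 12$ ($X = 9 - -3 = 9 + \left(-4 + 7\right) = 9 + 3 = 12$)
$X F = 12 \cdot \frac{8}{3} = 32$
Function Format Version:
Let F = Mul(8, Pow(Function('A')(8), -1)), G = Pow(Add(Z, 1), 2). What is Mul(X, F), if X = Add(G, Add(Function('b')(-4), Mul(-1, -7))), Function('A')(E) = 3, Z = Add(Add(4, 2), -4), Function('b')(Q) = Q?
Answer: 32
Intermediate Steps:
Z = 2 (Z = Add(6, -4) = 2)
G = 9 (G = Pow(Add(2, 1), 2) = Pow(3, 2) = 9)
F = Rational(8, 3) (F = Mul(8, Pow(3, -1)) = Mul(8, Rational(1, 3)) = Rational(8, 3) ≈ 2.6667)
X = 12 (X = Add(9, Add(-4, Mul(-1, -7))) = Add(9, Add(-4, 7)) = Add(9, 3) = 12)
Mul(X, F) = Mul(12, Rational(8, 3)) = 32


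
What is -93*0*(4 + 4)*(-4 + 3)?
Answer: 0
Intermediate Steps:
-93*0*(4 + 4)*(-4 + 3) = -93*0*8*(-1) = -0*(-1) = -93*0 = 0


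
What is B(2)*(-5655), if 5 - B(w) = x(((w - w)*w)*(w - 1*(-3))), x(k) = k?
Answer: -28275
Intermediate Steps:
B(w) = 5 (B(w) = 5 - (w - w)*w*(w - 1*(-3)) = 5 - 0*w*(w + 3) = 5 - 0*(3 + w) = 5 - 1*0 = 5 + 0 = 5)
B(2)*(-5655) = 5*(-5655) = -28275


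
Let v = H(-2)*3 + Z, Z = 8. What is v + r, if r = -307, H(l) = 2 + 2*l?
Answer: -305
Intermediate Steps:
v = 2 (v = (2 + 2*(-2))*3 + 8 = (2 - 4)*3 + 8 = -2*3 + 8 = -6 + 8 = 2)
v + r = 2 - 307 = -305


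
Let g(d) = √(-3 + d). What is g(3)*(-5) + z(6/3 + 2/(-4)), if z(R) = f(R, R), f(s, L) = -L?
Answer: -3/2 ≈ -1.5000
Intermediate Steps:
z(R) = -R
g(3)*(-5) + z(6/3 + 2/(-4)) = √(-3 + 3)*(-5) - (6/3 + 2/(-4)) = √0*(-5) - (6*(⅓) + 2*(-¼)) = 0*(-5) - (2 - ½) = 0 - 1*3/2 = 0 - 3/2 = -3/2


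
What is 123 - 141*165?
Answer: -23142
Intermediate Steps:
123 - 141*165 = 123 - 23265 = -23142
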